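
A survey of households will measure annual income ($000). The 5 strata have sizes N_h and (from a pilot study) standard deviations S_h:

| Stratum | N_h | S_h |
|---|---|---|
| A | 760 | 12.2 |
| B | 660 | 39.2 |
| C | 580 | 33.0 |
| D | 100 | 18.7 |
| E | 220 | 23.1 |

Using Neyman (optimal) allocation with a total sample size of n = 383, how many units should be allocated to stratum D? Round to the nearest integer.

Neyman allocation: n_h = n · N_h S_h / Σ N_i S_i, with n = 383.
  stratum A: N_h·S_h = 760·12.2 = 9272.00
  stratum B: N_h·S_h = 660·39.2 = 25872.00
  stratum C: N_h·S_h = 580·33.0 = 19140.00
  stratum D: N_h·S_h = 100·18.7 = 1870.00
  stratum E: N_h·S_h = 220·23.1 = 5082.00
Σ N_h S_h = 61236.00
n for stratum D = 383·1870.00/61236.00 = 11.696 → 12

12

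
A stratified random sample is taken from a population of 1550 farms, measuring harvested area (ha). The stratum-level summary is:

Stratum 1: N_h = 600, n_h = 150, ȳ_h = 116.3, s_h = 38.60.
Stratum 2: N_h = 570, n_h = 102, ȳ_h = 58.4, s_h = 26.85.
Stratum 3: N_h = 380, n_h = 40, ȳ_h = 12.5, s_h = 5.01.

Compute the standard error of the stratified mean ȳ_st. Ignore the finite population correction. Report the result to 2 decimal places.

V̂(ȳ_st) = Σ W_h² s_h²/n_h, with W_h = N_h/N and N = 1550:
  stratum 1: (600/1550)²·38.60²/150 = 1.48841
  stratum 2: (570/1550)²·26.85²/102 = 0.955817
  stratum 3: (380/1550)²·5.01²/40 = 0.0377154
V̂(ȳ_st) = 2.48194
SE(ȳ_st) = √2.48194 = 1.57542

SE(ȳ_st) ≈ 1.58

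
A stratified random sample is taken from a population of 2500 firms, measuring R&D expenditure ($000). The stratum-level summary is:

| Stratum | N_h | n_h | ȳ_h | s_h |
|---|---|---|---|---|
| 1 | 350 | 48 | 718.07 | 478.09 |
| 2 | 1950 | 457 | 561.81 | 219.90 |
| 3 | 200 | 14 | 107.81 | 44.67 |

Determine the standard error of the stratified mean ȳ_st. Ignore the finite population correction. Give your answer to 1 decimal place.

V̂(ȳ_st) = Σ W_h² s_h²/n_h, with W_h = N_h/N and N = 2500:
  stratum 1: (350/2500)²·478.09²/48 = 93.3328
  stratum 2: (1950/2500)²·219.90²/457 = 64.3759
  stratum 3: (200/2500)²·44.67²/14 = 0.912187
V̂(ȳ_st) = 158.621
SE(ȳ_st) = √158.621 = 12.5945

SE(ȳ_st) ≈ 12.6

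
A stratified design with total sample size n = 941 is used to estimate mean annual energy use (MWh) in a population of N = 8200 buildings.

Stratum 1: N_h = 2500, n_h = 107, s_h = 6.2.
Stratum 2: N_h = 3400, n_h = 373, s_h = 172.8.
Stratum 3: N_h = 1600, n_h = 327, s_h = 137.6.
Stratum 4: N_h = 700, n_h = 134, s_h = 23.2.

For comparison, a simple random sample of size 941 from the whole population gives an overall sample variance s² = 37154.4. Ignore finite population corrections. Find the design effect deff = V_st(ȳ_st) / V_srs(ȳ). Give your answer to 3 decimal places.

deff ≈ 0.406

V̂(ȳ_st) = Σ W_h² s_h²/n_h, with W_h = N_h/N and N = 8200:
  stratum 1: (2500/8200)²·6.2²/107 = 0.0333927
  stratum 2: (3400/8200)²·172.8²/373 = 13.7629
  stratum 3: (1600/8200)²·137.6²/327 = 2.20446
  stratum 4: (700/8200)²·23.2²/134 = 0.0292711
V_st = 16.03
V_srs = s²/n = 37154.4/941 = 39.484
deff = V_st / V_srs = 16.03/39.484 = 0.4060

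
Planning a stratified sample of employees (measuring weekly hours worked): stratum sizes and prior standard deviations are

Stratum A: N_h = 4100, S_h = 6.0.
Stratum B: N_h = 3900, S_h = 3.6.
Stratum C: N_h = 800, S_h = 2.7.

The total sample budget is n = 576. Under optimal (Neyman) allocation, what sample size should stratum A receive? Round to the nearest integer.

Neyman allocation: n_h = n · N_h S_h / Σ N_i S_i, with n = 576.
  stratum A: N_h·S_h = 4100·6.0 = 24600.00
  stratum B: N_h·S_h = 3900·3.6 = 14040.00
  stratum C: N_h·S_h = 800·2.7 = 2160.00
Σ N_h S_h = 40800.00
n for stratum A = 576·24600.00/40800.00 = 347.294 → 347

347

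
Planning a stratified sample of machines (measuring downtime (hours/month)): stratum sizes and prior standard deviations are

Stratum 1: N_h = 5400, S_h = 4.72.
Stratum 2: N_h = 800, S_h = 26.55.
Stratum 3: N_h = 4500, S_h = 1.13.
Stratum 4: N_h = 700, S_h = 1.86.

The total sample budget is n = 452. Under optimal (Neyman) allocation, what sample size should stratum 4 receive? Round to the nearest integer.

Neyman allocation: n_h = n · N_h S_h / Σ N_i S_i, with n = 452.
  stratum 1: N_h·S_h = 5400·4.72 = 25488.00
  stratum 2: N_h·S_h = 800·26.55 = 21240.00
  stratum 3: N_h·S_h = 4500·1.13 = 5085.00
  stratum 4: N_h·S_h = 700·1.86 = 1302.00
Σ N_h S_h = 53115.00
n for stratum 4 = 452·1302.00/53115.00 = 11.080 → 11

11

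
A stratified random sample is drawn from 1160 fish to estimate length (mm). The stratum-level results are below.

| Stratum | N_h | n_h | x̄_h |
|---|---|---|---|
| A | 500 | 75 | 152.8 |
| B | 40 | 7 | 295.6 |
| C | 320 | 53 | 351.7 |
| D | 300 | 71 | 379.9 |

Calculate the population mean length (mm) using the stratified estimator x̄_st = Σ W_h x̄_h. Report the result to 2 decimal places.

N = Σ N_h = 1160. Stratum weights W_h = N_h/N.
x̄_st = (500·152.8 + 40·295.6 + 320·351.7 + 300·379.9) / 1160 = 271.3259

x̄_st ≈ 271.33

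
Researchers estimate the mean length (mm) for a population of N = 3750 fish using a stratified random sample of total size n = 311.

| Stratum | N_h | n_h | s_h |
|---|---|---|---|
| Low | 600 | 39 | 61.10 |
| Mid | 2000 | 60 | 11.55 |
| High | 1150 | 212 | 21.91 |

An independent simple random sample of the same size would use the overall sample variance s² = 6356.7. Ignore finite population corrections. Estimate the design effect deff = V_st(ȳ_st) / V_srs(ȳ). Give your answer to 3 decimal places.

deff ≈ 0.161

V̂(ȳ_st) = Σ W_h² s_h²/n_h, with W_h = N_h/N and N = 3750:
  stratum Low: (600/3750)²·61.10²/39 = 2.45052
  stratum Mid: (2000/3750)²·11.55²/60 = 0.632427
  stratum High: (1150/3750)²·21.91²/212 = 0.212952
V_st = 3.2959
V_srs = s²/n = 6356.7/311 = 20.4395
deff = V_st / V_srs = 3.2959/20.4395 = 0.1613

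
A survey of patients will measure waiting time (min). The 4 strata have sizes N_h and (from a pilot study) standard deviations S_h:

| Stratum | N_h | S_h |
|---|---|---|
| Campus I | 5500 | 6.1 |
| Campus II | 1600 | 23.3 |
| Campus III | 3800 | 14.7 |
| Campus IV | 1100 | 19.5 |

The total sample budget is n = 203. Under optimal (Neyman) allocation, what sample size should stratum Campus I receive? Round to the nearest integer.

46

Neyman allocation: n_h = n · N_h S_h / Σ N_i S_i, with n = 203.
  stratum Campus I: N_h·S_h = 5500·6.1 = 33550.00
  stratum Campus II: N_h·S_h = 1600·23.3 = 37280.00
  stratum Campus III: N_h·S_h = 3800·14.7 = 55860.00
  stratum Campus IV: N_h·S_h = 1100·19.5 = 21450.00
Σ N_h S_h = 148140.00
n for stratum Campus I = 203·33550.00/148140.00 = 45.974 → 46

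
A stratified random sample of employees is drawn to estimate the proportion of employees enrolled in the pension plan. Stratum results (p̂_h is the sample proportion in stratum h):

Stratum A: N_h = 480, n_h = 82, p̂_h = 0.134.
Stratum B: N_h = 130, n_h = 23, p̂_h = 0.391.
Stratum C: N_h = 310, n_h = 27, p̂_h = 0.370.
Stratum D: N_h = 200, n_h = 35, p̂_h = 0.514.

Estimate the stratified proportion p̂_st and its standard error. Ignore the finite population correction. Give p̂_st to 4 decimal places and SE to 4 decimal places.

p̂_st ≈ 0.2970, SE ≈ 0.0365

N = 1120; stratum weights W_h = N_h/N.
p̂_st = Σ W_h p̂_h = (480·0.134 + 130·0.391 + 310·0.370 + 200·0.514)/1120 = 0.29701
V̂(p̂_st) = Σ W_h² p̂_h(1−p̂_h)/(n_h−1):
  stratum A: (480/1120)²·0.134·0.866/81 = 0.000263138
  stratum B: (130/1120)²·0.391·0.609/22 = 0.000145822
  stratum C: (310/1120)²·0.370·0.630/26 = 0.000686841
  stratum D: (200/1120)²·0.514·0.486/34 = 0.000234285
V̂(p̂_st) = 0.00133009; SE = √V̂ = 0.0364703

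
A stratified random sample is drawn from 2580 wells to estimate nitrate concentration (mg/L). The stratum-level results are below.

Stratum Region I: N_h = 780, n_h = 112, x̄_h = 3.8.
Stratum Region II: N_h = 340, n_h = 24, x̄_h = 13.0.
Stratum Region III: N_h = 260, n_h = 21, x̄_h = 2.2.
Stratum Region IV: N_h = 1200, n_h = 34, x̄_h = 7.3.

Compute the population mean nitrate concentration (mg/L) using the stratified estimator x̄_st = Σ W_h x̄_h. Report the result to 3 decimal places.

N = Σ N_h = 2580. Stratum weights W_h = N_h/N.
x̄_st = (780·3.8 + 340·13.0 + 260·2.2 + 1200·7.3) / 2580 = 6.47907

x̄_st ≈ 6.479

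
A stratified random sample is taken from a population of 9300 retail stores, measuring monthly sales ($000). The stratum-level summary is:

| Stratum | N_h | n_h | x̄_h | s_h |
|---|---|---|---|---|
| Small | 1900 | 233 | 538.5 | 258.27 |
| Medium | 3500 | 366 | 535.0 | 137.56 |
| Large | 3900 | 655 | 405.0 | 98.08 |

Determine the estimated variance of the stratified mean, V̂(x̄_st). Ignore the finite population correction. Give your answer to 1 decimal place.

V̂(x̄_st) = Σ W_h² s_h²/n_h, with W_h = N_h/N and N = 9300:
  stratum Small: (1900/9300)²·258.27²/233 = 11.949
  stratum Medium: (3500/9300)²·137.56²/366 = 7.32274
  stratum Large: (3900/9300)²·98.08²/655 = 2.58275
V̂(x̄_st) = 21.8545

V̂(x̄_st) ≈ 21.9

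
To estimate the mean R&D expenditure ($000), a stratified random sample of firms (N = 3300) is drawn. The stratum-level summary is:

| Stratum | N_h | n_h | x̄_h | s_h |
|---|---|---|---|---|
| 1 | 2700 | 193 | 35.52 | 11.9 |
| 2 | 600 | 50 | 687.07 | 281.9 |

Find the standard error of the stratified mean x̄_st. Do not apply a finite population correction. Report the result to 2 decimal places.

SE(x̄_st) ≈ 7.28

V̂(x̄_st) = Σ W_h² s_h²/n_h, with W_h = N_h/N and N = 3300:
  stratum 1: (2700/3300)²·11.9²/193 = 0.491175
  stratum 2: (600/3300)²·281.9²/50 = 52.5406
V̂(x̄_st) = 53.0317
SE(x̄_st) = √53.0317 = 7.28229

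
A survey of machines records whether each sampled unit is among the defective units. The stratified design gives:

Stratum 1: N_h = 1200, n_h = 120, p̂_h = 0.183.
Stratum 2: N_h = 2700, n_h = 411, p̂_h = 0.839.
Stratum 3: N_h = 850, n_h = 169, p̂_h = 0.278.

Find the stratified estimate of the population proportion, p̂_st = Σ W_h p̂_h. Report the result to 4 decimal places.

p̂_st ≈ 0.5729

N = 4750; stratum weights W_h = N_h/N.
p̂_st = Σ W_h p̂_h = (1200·0.183 + 2700·0.839 + 850·0.278)/4750 = 0.57288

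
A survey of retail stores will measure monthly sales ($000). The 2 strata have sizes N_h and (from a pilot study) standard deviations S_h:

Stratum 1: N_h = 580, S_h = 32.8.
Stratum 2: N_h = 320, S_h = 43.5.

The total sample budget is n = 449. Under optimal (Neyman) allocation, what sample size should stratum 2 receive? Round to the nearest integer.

Neyman allocation: n_h = n · N_h S_h / Σ N_i S_i, with n = 449.
  stratum 1: N_h·S_h = 580·32.8 = 19024.00
  stratum 2: N_h·S_h = 320·43.5 = 13920.00
Σ N_h S_h = 32944.00
n for stratum 2 = 449·13920.00/32944.00 = 189.718 → 190

190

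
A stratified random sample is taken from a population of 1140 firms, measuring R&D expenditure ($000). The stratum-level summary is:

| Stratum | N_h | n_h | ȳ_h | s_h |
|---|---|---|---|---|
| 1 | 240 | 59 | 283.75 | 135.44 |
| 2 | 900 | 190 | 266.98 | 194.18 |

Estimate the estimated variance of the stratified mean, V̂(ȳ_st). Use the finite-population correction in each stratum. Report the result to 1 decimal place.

V̂(ȳ_st) ≈ 108.0

V̂(ȳ_st) = Σ W_h² (1 − n_h/N_h) s_h²/n_h, with W_h = N_h/N and N = 1140:
  stratum 1: (240/1140)²·(1 − 59/240)·135.44²/59 = 10.3925
  stratum 2: (900/1140)²·(1 − 190/900)·194.18²/190 = 97.5768
V̂(ȳ_st) = 107.969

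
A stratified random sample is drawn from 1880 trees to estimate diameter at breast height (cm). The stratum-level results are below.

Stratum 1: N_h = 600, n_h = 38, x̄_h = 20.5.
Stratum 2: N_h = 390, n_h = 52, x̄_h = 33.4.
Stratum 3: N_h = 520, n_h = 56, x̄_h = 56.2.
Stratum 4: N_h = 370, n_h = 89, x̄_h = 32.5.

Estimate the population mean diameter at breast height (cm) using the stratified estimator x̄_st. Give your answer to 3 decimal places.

N = Σ N_h = 1880. Stratum weights W_h = N_h/N.
x̄_st = (600·20.5 + 390·33.4 + 520·56.2 + 370·32.5) / 1880 = 35.41223

x̄_st ≈ 35.412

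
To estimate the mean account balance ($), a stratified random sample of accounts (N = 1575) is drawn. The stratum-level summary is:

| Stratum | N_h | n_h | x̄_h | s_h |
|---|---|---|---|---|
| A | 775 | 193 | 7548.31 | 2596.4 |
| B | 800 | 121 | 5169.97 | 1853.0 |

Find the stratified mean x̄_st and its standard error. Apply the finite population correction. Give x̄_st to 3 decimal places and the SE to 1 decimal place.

x̄_st = Σ W_h x̄_h = (775·7548.31 + 800·5169.97)/1575 = 6340.26429
V̂(x̄_st) = Σ W_h² (1 − n_h/N_h) s_h²/n_h, with W_h = N_h/N and N = 1575:
  stratum A: (775/1575)²·(1 − 193/775)·2596.4²/193 = 6351.11
  stratum B: (800/1575)²·(1 − 121/800)·1853.0²/121 = 6213.9
V̂(x̄_st) = 12565
SE(x̄_st) = √12565 = 112.094

x̄_st ≈ 6340.264, SE ≈ 112.1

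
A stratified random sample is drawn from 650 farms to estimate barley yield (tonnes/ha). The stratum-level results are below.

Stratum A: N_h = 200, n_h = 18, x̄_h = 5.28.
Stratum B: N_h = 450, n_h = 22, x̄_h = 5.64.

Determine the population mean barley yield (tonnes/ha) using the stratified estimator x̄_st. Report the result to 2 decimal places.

N = Σ N_h = 650. Stratum weights W_h = N_h/N.
x̄_st = (200·5.28 + 450·5.64) / 650 = 5.5292

x̄_st ≈ 5.53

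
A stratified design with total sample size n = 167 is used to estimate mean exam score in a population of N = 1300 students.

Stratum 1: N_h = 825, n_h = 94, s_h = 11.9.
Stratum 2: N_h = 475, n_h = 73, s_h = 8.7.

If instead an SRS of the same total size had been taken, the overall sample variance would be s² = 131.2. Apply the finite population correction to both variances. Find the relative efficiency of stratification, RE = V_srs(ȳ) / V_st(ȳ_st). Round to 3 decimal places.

V̂(ȳ_st) = Σ W_h² (1 − n_h/N_h) s_h²/n_h, with W_h = N_h/N and N = 1300:
  stratum 1: (825/1300)²·(1 − 94/825)·11.9²/94 = 0.537589
  stratum 2: (475/1300)²·(1 − 73/475)·8.7²/73 = 0.117152
V_st = 0.654741
V_srs = (1 − 167/1300)·131.2/167 = 0.684706
Relative efficiency = V_srs / V_st = 0.684706/0.654741 = 1.0458

RE ≈ 1.046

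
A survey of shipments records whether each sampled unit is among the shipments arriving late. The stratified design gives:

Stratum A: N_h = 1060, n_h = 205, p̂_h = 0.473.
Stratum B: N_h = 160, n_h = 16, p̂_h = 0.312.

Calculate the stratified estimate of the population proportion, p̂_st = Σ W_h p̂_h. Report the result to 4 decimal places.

p̂_st ≈ 0.4519

N = 1220; stratum weights W_h = N_h/N.
p̂_st = Σ W_h p̂_h = (1060·0.473 + 160·0.312)/1220 = 0.45189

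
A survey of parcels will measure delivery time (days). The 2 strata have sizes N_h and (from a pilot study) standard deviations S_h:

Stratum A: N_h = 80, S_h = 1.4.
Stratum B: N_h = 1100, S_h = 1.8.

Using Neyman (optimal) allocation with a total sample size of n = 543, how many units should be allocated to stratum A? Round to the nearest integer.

Neyman allocation: n_h = n · N_h S_h / Σ N_i S_i, with n = 543.
  stratum A: N_h·S_h = 80·1.4 = 112.00
  stratum B: N_h·S_h = 1100·1.8 = 1980.00
Σ N_h S_h = 2092.00
n for stratum A = 543·112.00/2092.00 = 29.071 → 29

29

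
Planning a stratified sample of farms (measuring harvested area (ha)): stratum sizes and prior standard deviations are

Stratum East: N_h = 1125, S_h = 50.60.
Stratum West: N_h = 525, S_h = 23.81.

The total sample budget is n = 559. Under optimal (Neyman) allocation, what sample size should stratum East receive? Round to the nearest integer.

458

Neyman allocation: n_h = n · N_h S_h / Σ N_i S_i, with n = 559.
  stratum East: N_h·S_h = 1125·50.60 = 56925.00
  stratum West: N_h·S_h = 525·23.81 = 12500.25
Σ N_h S_h = 69425.25
n for stratum East = 559·56925.00/69425.25 = 458.350 → 458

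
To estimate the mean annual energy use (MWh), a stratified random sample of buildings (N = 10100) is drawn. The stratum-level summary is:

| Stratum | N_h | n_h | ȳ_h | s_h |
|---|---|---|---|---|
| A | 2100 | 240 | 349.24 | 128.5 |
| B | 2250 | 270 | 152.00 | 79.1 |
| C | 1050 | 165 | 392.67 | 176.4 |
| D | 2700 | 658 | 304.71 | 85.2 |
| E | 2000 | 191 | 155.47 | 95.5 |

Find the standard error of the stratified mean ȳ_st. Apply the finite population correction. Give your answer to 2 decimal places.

SE(ȳ_st) ≈ 2.77

V̂(ȳ_st) = Σ W_h² (1 − n_h/N_h) s_h²/n_h, with W_h = N_h/N and N = 10100:
  stratum A: (2100/10100)²·(1 − 240/2100)·128.5²/240 = 2.63442
  stratum B: (2250/10100)²·(1 − 270/2250)·79.1²/270 = 1.01203
  stratum C: (1050/10100)²·(1 − 165/1050)·176.4²/165 = 1.71792
  stratum D: (2700/10100)²·(1 − 658/2700)·85.2²/658 = 0.596252
  stratum E: (2000/10100)²·(1 − 191/2000)·95.5²/191 = 1.69355
V̂(ȳ_st) = 7.65418
SE(ȳ_st) = √7.65418 = 2.76662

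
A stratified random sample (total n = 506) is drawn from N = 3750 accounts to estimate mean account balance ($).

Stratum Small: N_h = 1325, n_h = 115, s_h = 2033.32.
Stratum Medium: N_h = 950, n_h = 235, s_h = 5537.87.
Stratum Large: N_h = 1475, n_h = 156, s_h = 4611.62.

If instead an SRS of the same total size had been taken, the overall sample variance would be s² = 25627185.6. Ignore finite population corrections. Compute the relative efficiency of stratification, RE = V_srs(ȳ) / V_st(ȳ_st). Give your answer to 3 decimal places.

V̂(ȳ_st) = Σ W_h² s_h²/n_h, with W_h = N_h/N and N = 3750:
  stratum Small: (1325/3750)²·2033.32²/115 = 4488.31
  stratum Medium: (950/3750)²·5537.87²/235 = 8375.34
  stratum Large: (1475/3750)²·4611.62²/156 = 21091.3
V_st = 33955
V_srs = s²/n = 25627185.6/506 = 50646.6
Relative efficiency = V_srs / V_st = 50646.6/33955 = 1.4916

RE ≈ 1.492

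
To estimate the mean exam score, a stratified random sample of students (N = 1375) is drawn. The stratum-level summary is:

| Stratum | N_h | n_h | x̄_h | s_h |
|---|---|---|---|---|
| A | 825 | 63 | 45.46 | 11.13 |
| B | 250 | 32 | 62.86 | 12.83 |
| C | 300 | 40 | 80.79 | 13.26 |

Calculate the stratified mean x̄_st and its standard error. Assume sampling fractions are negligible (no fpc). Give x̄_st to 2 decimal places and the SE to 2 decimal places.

x̄_st = Σ W_h x̄_h = (825·45.46 + 250·62.86 + 300·80.79)/1375 = 56.33200
V̂(x̄_st) = Σ W_h² s_h²/n_h, with W_h = N_h/N and N = 1375:
  stratum A: (825/1375)²·11.13²/63 = 0.707868
  stratum B: (250/1375)²·12.83²/32 = 0.170051
  stratum C: (300/1375)²·13.26²/40 = 0.209249
V̂(x̄_st) = 1.08717
SE(x̄_st) = √1.08717 = 1.04267

x̄_st ≈ 56.33, SE ≈ 1.04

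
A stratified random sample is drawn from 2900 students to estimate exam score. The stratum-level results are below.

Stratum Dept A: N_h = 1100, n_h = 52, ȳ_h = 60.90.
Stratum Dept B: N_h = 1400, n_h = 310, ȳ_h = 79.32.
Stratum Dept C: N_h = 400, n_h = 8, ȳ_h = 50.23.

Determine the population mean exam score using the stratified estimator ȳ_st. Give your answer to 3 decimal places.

ȳ_st ≈ 68.321

N = Σ N_h = 2900. Stratum weights W_h = N_h/N.
ȳ_st = (1100·60.90 + 1400·79.32 + 400·50.23) / 2900 = 68.32069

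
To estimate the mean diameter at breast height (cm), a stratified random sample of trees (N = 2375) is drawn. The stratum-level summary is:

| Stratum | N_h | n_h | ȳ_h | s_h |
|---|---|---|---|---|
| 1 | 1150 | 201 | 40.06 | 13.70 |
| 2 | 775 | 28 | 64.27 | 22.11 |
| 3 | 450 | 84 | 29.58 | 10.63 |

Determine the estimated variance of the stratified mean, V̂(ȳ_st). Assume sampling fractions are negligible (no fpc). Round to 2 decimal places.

V̂(ȳ_st) ≈ 2.13

V̂(ȳ_st) = Σ W_h² s_h²/n_h, with W_h = N_h/N and N = 2375:
  stratum 1: (1150/2375)²·13.70²/201 = 0.218934
  stratum 2: (775/2375)²·22.11²/28 = 1.85907
  stratum 3: (450/2375)²·10.63²/84 = 0.0482931
V̂(ȳ_st) = 2.1263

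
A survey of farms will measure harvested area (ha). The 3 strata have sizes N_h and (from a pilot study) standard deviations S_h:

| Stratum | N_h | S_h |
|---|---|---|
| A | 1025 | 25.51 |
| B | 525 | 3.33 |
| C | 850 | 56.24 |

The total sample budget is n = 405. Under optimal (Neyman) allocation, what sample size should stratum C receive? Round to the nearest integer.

Neyman allocation: n_h = n · N_h S_h / Σ N_i S_i, with n = 405.
  stratum A: N_h·S_h = 1025·25.51 = 26147.75
  stratum B: N_h·S_h = 525·3.33 = 1748.25
  stratum C: N_h·S_h = 850·56.24 = 47804.00
Σ N_h S_h = 75700.00
n for stratum C = 405·47804.00/75700.00 = 255.755 → 256

256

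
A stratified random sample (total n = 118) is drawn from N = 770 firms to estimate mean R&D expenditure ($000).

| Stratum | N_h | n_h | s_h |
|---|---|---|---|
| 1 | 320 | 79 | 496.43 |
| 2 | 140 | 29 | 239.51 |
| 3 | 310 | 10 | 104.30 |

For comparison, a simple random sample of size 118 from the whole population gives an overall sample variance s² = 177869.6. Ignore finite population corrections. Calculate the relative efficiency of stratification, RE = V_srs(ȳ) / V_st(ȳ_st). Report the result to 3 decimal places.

V̂(ȳ_st) = Σ W_h² s_h²/n_h, with W_h = N_h/N and N = 770:
  stratum 1: (320/770)²·496.43²/79 = 538.775
  stratum 2: (140/770)²·239.51²/29 = 65.3919
  stratum 3: (310/770)²·104.30²/10 = 176.324
V_st = 780.491
V_srs = s²/n = 177869.6/118 = 1507.37
Relative efficiency = V_srs / V_st = 1507.37/780.491 = 1.9313

RE ≈ 1.931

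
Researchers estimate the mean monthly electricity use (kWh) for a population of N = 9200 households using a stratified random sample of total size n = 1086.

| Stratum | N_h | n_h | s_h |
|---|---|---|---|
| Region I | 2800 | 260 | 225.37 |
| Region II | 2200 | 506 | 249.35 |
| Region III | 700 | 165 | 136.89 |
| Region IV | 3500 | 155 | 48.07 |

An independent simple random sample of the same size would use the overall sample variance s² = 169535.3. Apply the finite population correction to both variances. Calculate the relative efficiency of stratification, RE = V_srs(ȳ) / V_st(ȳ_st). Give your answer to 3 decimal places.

RE ≈ 5.645

V̂(ȳ_st) = Σ W_h² (1 − n_h/N_h) s_h²/n_h, with W_h = N_h/N and N = 9200:
  stratum Region I: (2800/9200)²·(1 − 260/2800)·225.37²/260 = 16.4148
  stratum Region II: (2200/9200)²·(1 − 506/2200)·249.35²/506 = 5.41039
  stratum Region III: (700/9200)²·(1 − 165/700)·136.89²/165 = 0.5025
  stratum Region IV: (3500/9200)²·(1 − 155/3500)·48.07²/155 = 2.06208
V_st = 24.3897
V_srs = (1 − 1086/9200)·169535.3/1086 = 137.682
Relative efficiency = V_srs / V_st = 137.682/24.3897 = 5.6451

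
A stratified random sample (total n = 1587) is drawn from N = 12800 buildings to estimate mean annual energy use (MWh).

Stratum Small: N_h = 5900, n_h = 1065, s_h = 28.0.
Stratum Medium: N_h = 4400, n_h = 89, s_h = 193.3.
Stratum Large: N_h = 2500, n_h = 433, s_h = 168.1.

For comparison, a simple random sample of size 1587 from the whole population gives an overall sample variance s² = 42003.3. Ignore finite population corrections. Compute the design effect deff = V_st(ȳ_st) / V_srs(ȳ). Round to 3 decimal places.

deff ≈ 1.974

V̂(ȳ_st) = Σ W_h² s_h²/n_h, with W_h = N_h/N and N = 12800:
  stratum Small: (5900/12800)²·28.0²/1065 = 0.156405
  stratum Medium: (4400/12800)²·193.3²/89 = 49.6088
  stratum Large: (2500/12800)²·168.1²/433 = 2.48947
V_st = 52.2547
V_srs = s²/n = 42003.3/1587 = 26.4671
deff = V_st / V_srs = 52.2547/26.4671 = 1.9743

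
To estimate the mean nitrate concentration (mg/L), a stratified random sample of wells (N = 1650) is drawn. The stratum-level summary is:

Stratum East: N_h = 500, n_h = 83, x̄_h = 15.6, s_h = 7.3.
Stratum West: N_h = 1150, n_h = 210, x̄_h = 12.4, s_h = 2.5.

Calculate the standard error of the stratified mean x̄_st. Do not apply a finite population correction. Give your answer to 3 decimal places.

V̂(x̄_st) = Σ W_h² s_h²/n_h, with W_h = N_h/N and N = 1650:
  stratum East: (500/1650)²·7.3²/83 = 0.0589576
  stratum West: (1150/1650)²·2.5²/210 = 0.0144573
V̂(x̄_st) = 0.0734149
SE(x̄_st) = √0.0734149 = 0.270952

SE(x̄_st) ≈ 0.271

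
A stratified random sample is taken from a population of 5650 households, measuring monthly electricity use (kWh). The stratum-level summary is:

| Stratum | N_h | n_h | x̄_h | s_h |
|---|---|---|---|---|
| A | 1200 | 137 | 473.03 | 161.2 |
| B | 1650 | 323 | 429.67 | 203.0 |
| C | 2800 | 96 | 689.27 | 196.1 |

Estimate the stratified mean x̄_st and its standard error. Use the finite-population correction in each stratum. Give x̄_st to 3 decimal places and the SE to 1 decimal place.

x̄_st = Σ W_h x̄_h = (1200·473.03 + 1650·429.67 + 2800·689.27)/5650 = 567.53053
V̂(x̄_st) = Σ W_h² (1 − n_h/N_h) s_h²/n_h, with W_h = N_h/N and N = 5650:
  stratum A: (1200/5650)²·(1 − 137/1200)·161.2²/137 = 7.57927
  stratum B: (1650/5650)²·(1 − 323/1650)·203.0²/323 = 8.7508
  stratum C: (2800/5650)²·(1 − 96/2800)·196.1²/96 = 95.0062
V̂(x̄_st) = 111.336
SE(x̄_st) = √111.336 = 10.5516

x̄_st ≈ 567.531, SE ≈ 10.6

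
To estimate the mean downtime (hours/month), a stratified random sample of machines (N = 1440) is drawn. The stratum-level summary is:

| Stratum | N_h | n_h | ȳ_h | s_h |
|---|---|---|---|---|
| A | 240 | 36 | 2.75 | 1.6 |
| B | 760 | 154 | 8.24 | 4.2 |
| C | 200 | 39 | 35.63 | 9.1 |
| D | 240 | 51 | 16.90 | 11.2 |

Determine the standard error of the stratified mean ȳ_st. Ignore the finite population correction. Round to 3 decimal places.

V̂(ȳ_st) = Σ W_h² s_h²/n_h, with W_h = N_h/N and N = 1440:
  stratum A: (240/1440)²·1.6²/36 = 0.00197531
  stratum B: (760/1440)²·4.2²/154 = 0.0319066
  stratum C: (200/1440)²·9.1²/39 = 0.0409594
  stratum D: (240/1440)²·11.2²/51 = 0.0683224
V̂(ȳ_st) = 0.143164
SE(ȳ_st) = √0.143164 = 0.37837

SE(ȳ_st) ≈ 0.378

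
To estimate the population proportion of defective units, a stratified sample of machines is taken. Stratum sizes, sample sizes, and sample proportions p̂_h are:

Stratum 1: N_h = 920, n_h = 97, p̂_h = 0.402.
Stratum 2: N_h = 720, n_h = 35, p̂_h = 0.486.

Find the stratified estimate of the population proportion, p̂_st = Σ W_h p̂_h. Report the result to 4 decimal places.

p̂_st ≈ 0.4389

N = 1640; stratum weights W_h = N_h/N.
p̂_st = Σ W_h p̂_h = (920·0.402 + 720·0.486)/1640 = 0.43888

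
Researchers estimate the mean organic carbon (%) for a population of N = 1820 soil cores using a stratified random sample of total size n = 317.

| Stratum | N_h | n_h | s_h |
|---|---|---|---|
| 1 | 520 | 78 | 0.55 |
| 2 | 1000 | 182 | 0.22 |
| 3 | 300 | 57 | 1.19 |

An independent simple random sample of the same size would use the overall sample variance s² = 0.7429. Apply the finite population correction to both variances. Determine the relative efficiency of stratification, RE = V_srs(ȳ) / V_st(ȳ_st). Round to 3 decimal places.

V̂(ȳ_st) = Σ W_h² (1 − n_h/N_h) s_h²/n_h, with W_h = N_h/N and N = 1820:
  stratum 1: (520/1820)²·(1 − 78/520)·0.55²/78 = 0.0002691
  stratum 2: (1000/1820)²·(1 − 182/1000)·0.22²/182 = 6.56726e-05
  stratum 3: (300/1820)²·(1 − 57/300)·1.19²/57 = 0.000546769
V_st = 0.000881542
V_srs = (1 − 317/1820)·0.7429/317 = 0.00193535
Relative efficiency = V_srs / V_st = 0.00193535/0.000881542 = 2.1954

RE ≈ 2.195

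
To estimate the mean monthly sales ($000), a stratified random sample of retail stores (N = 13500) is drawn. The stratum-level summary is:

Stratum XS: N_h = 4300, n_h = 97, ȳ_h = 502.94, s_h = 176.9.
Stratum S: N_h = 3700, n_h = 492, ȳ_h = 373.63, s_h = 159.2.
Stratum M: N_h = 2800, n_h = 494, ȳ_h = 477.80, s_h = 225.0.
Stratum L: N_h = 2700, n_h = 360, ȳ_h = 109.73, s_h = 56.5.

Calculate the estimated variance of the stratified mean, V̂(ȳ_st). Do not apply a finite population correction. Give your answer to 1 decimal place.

V̂(ȳ_st) = Σ W_h² s_h²/n_h, with W_h = N_h/N and N = 13500:
  stratum XS: (4300/13500)²·176.9²/97 = 32.7306
  stratum S: (3700/13500)²·159.2²/492 = 3.86952
  stratum M: (2800/13500)²·225.0²/494 = 4.40846
  stratum L: (2700/13500)²·56.5²/360 = 0.354694
V̂(ȳ_st) = 41.3632

V̂(ȳ_st) ≈ 41.4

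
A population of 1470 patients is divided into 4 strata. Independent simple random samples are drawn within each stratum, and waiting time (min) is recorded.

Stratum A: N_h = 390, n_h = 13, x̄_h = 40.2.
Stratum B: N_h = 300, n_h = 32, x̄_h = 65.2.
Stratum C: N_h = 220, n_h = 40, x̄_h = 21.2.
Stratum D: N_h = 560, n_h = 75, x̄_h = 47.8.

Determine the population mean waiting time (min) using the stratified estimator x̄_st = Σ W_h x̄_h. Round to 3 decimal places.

x̄_st ≈ 45.354

N = Σ N_h = 1470. Stratum weights W_h = N_h/N.
x̄_st = (390·40.2 + 300·65.2 + 220·21.2 + 560·47.8) / 1470 = 45.35374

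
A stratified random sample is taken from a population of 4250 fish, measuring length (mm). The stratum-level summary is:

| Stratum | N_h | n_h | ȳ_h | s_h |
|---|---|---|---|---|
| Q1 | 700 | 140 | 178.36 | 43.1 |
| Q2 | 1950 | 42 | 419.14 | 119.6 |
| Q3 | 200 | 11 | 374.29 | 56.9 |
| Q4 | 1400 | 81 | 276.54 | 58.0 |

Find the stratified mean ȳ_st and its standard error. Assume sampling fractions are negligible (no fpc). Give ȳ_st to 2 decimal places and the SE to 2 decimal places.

ȳ_st = Σ W_h ȳ_h = (700·178.36 + 1950·419.14 + 200·374.29 + 1400·276.54)/4250 = 330.39741
V̂(ȳ_st) = Σ W_h² s_h²/n_h, with W_h = N_h/N and N = 4250:
  stratum Q1: (700/4250)²·43.1²/140 = 0.359952
  stratum Q2: (1950/4250)²·119.6²/42 = 71.6976
  stratum Q3: (200/4250)²·56.9²/11 = 0.651799
  stratum Q4: (1400/4250)²·58.0²/81 = 4.5066
V̂(ȳ_st) = 77.2159
SE(ȳ_st) = √77.2159 = 8.78726

ȳ_st ≈ 330.40, SE ≈ 8.79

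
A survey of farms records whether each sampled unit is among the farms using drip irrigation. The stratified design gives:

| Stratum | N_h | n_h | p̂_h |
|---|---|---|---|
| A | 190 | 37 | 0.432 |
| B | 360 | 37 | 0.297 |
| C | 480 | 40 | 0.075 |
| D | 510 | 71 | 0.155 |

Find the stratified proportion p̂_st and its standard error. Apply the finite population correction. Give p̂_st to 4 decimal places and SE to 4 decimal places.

p̂_st ≈ 0.1974, SE ≈ 0.0265

N = 1540; stratum weights W_h = N_h/N.
p̂_st = Σ W_h p̂_h = (190·0.432 + 360·0.297 + 480·0.075 + 510·0.155)/1540 = 0.19744
V̂(p̂_st) = Σ W_h² (1 − n_h/N_h) p̂_h(1−p̂_h)/(n_h−1):
  stratum A: (190/1540)²·(1 − 37/190)·0.432·0.568/36 = 8.35474e-05
  stratum B: (360/1540)²·(1 − 37/360)·0.297·0.703/36 = 0.000284363
  stratum C: (480/1540)²·(1 − 40/480)·0.075·0.925/39 = 0.000158413
  stratum D: (510/1540)²·(1 − 71/510)·0.155·0.845/70 = 0.000176638
V̂(p̂_st) = 0.000702961; SE = √V̂ = 0.0265134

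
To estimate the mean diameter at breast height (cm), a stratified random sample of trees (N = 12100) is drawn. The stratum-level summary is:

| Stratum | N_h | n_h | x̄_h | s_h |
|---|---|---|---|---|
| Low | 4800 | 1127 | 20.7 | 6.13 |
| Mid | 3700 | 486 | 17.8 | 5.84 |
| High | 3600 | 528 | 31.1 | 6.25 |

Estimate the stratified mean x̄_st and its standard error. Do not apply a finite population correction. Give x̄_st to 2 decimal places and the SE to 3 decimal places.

x̄_st = Σ W_h x̄_h = (4800·20.7 + 3700·17.8 + 3600·31.1)/12100 = 22.90744
V̂(x̄_st) = Σ W_h² s_h²/n_h, with W_h = N_h/N and N = 12100:
  stratum Low: (4800/12100)²·6.13²/1127 = 0.00524697
  stratum Mid: (3700/12100)²·5.84²/486 = 0.00656179
  stratum High: (3600/12100)²·6.25²/528 = 0.00654878
V̂(x̄_st) = 0.0183575
SE(x̄_st) = √0.0183575 = 0.13549

x̄_st ≈ 22.91, SE ≈ 0.135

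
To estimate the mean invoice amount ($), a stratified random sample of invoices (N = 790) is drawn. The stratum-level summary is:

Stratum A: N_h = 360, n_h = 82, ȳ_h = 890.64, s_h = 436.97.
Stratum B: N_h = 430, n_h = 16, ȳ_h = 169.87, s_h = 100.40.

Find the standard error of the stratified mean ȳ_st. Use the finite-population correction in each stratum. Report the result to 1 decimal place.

SE(ȳ_st) ≈ 23.5

V̂(ȳ_st) = Σ W_h² (1 − n_h/N_h) s_h²/n_h, with W_h = N_h/N and N = 790:
  stratum A: (360/790)²·(1 − 82/360)·436.97²/82 = 373.407
  stratum B: (430/790)²·(1 − 16/430)·100.40²/16 = 179.706
V̂(ȳ_st) = 553.113
SE(ȳ_st) = √553.113 = 23.5184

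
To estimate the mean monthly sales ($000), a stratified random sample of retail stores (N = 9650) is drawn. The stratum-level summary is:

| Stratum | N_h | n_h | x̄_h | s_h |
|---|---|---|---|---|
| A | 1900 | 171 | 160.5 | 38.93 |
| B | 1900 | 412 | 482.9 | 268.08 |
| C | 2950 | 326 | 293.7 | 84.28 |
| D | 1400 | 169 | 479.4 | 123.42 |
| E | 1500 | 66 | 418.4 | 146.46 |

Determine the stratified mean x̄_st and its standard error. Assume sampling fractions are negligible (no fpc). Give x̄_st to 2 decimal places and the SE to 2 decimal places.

x̄_st ≈ 351.05, SE ≈ 4.35

x̄_st = Σ W_h x̄_h = (1900·160.5 + 1900·482.9 + 2950·293.7 + 1400·479.4 + 1500·418.4)/9650 = 351.05026
V̂(x̄_st) = Σ W_h² s_h²/n_h, with W_h = N_h/N and N = 9650:
  stratum A: (1900/9650)²·38.93²/171 = 0.343578
  stratum B: (1900/9650)²·268.08²/412 = 6.76214
  stratum C: (2950/9650)²·84.28²/326 = 2.0362
  stratum D: (1400/9650)²·123.42²/169 = 1.89708
  stratum E: (1500/9650)²·146.46²/66 = 7.85275
V̂(x̄_st) = 18.8918
SE(x̄_st) = √18.8918 = 4.34646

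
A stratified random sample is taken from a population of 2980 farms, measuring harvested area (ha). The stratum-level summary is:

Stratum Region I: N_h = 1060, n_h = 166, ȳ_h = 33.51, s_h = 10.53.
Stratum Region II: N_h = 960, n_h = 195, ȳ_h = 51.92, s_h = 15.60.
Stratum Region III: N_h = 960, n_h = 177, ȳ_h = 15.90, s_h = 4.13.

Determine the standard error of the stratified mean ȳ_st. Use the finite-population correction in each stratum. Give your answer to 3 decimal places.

SE(ȳ_st) ≈ 0.427

V̂(ȳ_st) = Σ W_h² (1 − n_h/N_h) s_h²/n_h, with W_h = N_h/N and N = 2980:
  stratum Region I: (1060/2980)²·(1 − 166/1060)·10.53²/166 = 0.0712787
  stratum Region II: (960/2980)²·(1 − 195/960)·15.60²/195 = 0.103208
  stratum Region III: (960/2980)²·(1 − 177/960)·4.13²/177 = 0.00815694
V̂(ȳ_st) = 0.182644
SE(ȳ_st) = √0.182644 = 0.427369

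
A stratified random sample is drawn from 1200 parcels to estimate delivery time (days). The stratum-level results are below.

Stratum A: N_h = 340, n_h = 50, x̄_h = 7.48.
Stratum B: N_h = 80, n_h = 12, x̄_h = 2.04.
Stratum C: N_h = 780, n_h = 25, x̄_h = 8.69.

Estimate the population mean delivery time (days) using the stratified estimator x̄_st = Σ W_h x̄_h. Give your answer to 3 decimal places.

x̄_st ≈ 7.904

N = Σ N_h = 1200. Stratum weights W_h = N_h/N.
x̄_st = (340·7.48 + 80·2.04 + 780·8.69) / 1200 = 7.90383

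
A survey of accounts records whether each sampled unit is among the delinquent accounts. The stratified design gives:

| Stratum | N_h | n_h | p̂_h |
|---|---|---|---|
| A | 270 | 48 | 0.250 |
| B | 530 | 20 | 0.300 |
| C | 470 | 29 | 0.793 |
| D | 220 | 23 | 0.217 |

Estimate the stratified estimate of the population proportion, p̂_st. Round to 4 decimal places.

N = 1490; stratum weights W_h = N_h/N.
p̂_st = Σ W_h p̂_h = (270·0.250 + 530·0.300 + 470·0.793 + 220·0.217)/1490 = 0.43419

p̂_st ≈ 0.4342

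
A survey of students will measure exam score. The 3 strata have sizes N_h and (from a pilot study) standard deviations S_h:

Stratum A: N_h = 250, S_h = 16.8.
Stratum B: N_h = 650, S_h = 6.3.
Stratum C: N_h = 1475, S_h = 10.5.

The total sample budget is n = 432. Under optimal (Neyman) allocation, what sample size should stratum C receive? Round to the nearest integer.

Neyman allocation: n_h = n · N_h S_h / Σ N_i S_i, with n = 432.
  stratum A: N_h·S_h = 250·16.8 = 4200.00
  stratum B: N_h·S_h = 650·6.3 = 4095.00
  stratum C: N_h·S_h = 1475·10.5 = 15487.50
Σ N_h S_h = 23782.50
n for stratum C = 432·15487.50/23782.50 = 281.325 → 281

281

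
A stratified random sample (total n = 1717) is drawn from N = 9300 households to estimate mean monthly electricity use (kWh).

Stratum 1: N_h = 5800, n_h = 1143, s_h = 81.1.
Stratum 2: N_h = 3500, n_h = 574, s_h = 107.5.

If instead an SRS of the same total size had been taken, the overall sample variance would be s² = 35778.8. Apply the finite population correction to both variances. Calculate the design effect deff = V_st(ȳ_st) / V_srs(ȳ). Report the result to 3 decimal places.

V̂(ȳ_st) = Σ W_h² (1 − n_h/N_h) s_h²/n_h, with W_h = N_h/N and N = 9300:
  stratum 1: (5800/9300)²·(1 − 1143/5800)·81.1²/1143 = 1.79707
  stratum 2: (3500/9300)²·(1 − 574/3500)·107.5²/574 = 2.38386
V_st = 4.18093
V_srs = (1 − 1717/9300)·35778.8/1717 = 16.9908
deff = V_st / V_srs = 4.18093/16.9908 = 0.2461

deff ≈ 0.246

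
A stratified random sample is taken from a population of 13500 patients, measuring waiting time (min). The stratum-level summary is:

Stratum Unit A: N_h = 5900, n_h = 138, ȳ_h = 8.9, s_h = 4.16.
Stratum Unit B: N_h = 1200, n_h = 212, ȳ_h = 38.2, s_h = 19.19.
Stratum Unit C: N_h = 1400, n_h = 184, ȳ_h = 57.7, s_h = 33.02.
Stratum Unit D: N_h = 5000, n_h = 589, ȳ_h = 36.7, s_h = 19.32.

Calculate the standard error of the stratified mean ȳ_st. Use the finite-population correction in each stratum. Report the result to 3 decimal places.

V̂(ȳ_st) = Σ W_h² (1 − n_h/N_h) s_h²/n_h, with W_h = N_h/N and N = 13500:
  stratum Unit A: (5900/13500)²·(1 − 138/5900)·4.16²/138 = 0.0233919
  stratum Unit B: (1200/13500)²·(1 − 212/1200)·19.19²/212 = 0.0113002
  stratum Unit C: (1400/13500)²·(1 − 184/1400)·33.02²/184 = 0.0553516
  stratum Unit D: (5000/13500)²·(1 − 589/5000)·19.32²/589 = 0.07669
V̂(ȳ_st) = 0.166734
SE(ȳ_st) = √0.166734 = 0.40833

SE(ȳ_st) ≈ 0.408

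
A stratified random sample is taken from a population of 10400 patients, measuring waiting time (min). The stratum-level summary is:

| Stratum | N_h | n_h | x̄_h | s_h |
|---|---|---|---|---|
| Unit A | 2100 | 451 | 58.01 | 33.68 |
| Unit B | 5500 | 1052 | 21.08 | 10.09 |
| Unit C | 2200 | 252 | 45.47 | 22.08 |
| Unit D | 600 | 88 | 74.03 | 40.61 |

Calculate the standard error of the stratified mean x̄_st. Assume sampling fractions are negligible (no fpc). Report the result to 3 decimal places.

SE(x̄_st) ≈ 0.528

V̂(x̄_st) = Σ W_h² s_h²/n_h, with W_h = N_h/N and N = 10400:
  stratum Unit A: (2100/10400)²·33.68²/451 = 0.102551
  stratum Unit B: (5500/10400)²·10.09²/1052 = 0.0270661
  stratum Unit C: (2200/10400)²·22.08²/252 = 0.0865718
  stratum Unit D: (600/10400)²·40.61²/88 = 0.0623762
V̂(x̄_st) = 0.278565
SE(x̄_st) = √0.278565 = 0.527793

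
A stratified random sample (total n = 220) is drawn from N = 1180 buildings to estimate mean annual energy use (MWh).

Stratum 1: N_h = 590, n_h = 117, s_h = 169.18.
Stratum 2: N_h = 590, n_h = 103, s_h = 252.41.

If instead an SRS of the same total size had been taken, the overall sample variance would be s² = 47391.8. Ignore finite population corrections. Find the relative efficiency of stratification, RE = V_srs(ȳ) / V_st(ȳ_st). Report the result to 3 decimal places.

RE ≈ 0.998

V̂(ȳ_st) = Σ W_h² s_h²/n_h, with W_h = N_h/N and N = 1180:
  stratum 1: (590/1180)²·169.18²/117 = 61.1578
  stratum 2: (590/1180)²·252.41²/103 = 154.638
V_st = 215.796
V_srs = s²/n = 47391.8/220 = 215.417
Relative efficiency = V_srs / V_st = 215.417/215.796 = 0.9982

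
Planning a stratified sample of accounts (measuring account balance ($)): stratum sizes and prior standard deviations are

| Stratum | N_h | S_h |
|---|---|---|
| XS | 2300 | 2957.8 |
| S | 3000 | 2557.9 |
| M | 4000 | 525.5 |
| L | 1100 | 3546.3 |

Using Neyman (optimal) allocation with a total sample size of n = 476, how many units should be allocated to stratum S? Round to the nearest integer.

178

Neyman allocation: n_h = n · N_h S_h / Σ N_i S_i, with n = 476.
  stratum XS: N_h·S_h = 2300·2957.8 = 6802940.00
  stratum S: N_h·S_h = 3000·2557.9 = 7673700.00
  stratum M: N_h·S_h = 4000·525.5 = 2102000.00
  stratum L: N_h·S_h = 1100·3546.3 = 3900930.00
Σ N_h S_h = 20479570.00
n for stratum S = 476·7673700.00/20479570.00 = 178.357 → 178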